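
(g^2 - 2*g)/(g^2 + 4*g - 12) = g/(g + 6)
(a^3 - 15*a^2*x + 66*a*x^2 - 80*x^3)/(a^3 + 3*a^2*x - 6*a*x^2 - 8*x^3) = (a^2 - 13*a*x + 40*x^2)/(a^2 + 5*a*x + 4*x^2)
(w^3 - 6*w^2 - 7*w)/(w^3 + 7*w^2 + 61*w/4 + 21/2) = 4*w*(w^2 - 6*w - 7)/(4*w^3 + 28*w^2 + 61*w + 42)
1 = 1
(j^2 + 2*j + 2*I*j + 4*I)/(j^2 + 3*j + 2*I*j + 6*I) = (j + 2)/(j + 3)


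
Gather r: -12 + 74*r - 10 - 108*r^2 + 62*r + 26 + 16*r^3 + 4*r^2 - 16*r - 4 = 16*r^3 - 104*r^2 + 120*r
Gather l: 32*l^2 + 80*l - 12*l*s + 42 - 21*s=32*l^2 + l*(80 - 12*s) - 21*s + 42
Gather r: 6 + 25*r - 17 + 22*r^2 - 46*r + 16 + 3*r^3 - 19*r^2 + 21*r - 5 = 3*r^3 + 3*r^2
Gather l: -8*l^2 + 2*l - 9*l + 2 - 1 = -8*l^2 - 7*l + 1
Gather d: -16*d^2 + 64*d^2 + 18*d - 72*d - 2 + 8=48*d^2 - 54*d + 6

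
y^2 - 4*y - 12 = (y - 6)*(y + 2)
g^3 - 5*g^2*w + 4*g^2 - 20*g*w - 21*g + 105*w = (g - 3)*(g + 7)*(g - 5*w)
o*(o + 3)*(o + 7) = o^3 + 10*o^2 + 21*o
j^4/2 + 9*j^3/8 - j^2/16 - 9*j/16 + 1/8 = (j/2 + 1/2)*(j - 1/2)*(j - 1/4)*(j + 2)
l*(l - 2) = l^2 - 2*l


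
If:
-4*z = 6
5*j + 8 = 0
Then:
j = -8/5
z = -3/2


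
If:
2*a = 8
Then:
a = 4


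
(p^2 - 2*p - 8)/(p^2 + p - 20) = (p + 2)/(p + 5)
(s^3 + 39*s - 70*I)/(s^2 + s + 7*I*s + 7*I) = (s^2 - 7*I*s - 10)/(s + 1)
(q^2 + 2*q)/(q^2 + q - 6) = q*(q + 2)/(q^2 + q - 6)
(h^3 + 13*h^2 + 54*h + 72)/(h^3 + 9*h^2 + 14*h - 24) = (h + 3)/(h - 1)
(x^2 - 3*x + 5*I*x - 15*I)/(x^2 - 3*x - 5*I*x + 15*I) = (x + 5*I)/(x - 5*I)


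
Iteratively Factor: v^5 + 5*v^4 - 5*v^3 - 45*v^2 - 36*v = (v - 3)*(v^4 + 8*v^3 + 19*v^2 + 12*v) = (v - 3)*(v + 4)*(v^3 + 4*v^2 + 3*v) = (v - 3)*(v + 1)*(v + 4)*(v^2 + 3*v) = v*(v - 3)*(v + 1)*(v + 4)*(v + 3)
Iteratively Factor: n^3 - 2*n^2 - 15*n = (n - 5)*(n^2 + 3*n) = (n - 5)*(n + 3)*(n)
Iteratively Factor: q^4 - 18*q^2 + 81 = (q - 3)*(q^3 + 3*q^2 - 9*q - 27) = (q - 3)^2*(q^2 + 6*q + 9) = (q - 3)^2*(q + 3)*(q + 3)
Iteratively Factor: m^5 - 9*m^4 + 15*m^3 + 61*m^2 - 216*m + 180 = (m - 3)*(m^4 - 6*m^3 - 3*m^2 + 52*m - 60) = (m - 3)*(m + 3)*(m^3 - 9*m^2 + 24*m - 20) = (m - 5)*(m - 3)*(m + 3)*(m^2 - 4*m + 4) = (m - 5)*(m - 3)*(m - 2)*(m + 3)*(m - 2)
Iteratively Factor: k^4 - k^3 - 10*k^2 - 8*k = (k)*(k^3 - k^2 - 10*k - 8) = k*(k - 4)*(k^2 + 3*k + 2) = k*(k - 4)*(k + 2)*(k + 1)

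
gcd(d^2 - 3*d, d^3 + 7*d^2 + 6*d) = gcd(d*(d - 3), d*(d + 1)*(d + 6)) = d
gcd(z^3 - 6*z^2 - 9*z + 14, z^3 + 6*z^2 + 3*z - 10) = z^2 + z - 2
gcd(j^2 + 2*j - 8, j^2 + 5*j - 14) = j - 2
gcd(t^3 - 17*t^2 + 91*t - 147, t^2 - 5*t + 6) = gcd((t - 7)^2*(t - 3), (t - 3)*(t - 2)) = t - 3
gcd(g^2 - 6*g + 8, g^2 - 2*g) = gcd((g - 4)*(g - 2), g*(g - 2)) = g - 2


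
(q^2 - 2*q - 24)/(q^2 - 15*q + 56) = (q^2 - 2*q - 24)/(q^2 - 15*q + 56)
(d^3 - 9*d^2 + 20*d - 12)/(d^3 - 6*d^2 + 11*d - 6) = (d - 6)/(d - 3)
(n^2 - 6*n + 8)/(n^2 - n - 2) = (n - 4)/(n + 1)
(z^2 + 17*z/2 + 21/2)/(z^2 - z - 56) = (z + 3/2)/(z - 8)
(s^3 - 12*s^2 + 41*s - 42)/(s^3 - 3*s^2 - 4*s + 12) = (s - 7)/(s + 2)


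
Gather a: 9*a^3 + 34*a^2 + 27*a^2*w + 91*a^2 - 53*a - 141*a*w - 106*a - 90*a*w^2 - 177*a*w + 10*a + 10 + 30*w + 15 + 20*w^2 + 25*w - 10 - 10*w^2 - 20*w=9*a^3 + a^2*(27*w + 125) + a*(-90*w^2 - 318*w - 149) + 10*w^2 + 35*w + 15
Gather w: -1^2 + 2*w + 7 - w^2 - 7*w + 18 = -w^2 - 5*w + 24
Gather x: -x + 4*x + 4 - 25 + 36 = 3*x + 15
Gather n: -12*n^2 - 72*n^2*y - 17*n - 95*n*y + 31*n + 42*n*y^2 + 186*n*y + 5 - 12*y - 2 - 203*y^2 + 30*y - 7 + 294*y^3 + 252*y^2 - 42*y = n^2*(-72*y - 12) + n*(42*y^2 + 91*y + 14) + 294*y^3 + 49*y^2 - 24*y - 4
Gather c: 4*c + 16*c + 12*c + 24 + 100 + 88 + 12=32*c + 224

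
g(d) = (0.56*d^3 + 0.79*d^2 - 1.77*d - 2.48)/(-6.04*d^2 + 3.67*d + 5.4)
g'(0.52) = -0.34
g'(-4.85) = -0.09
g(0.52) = -0.55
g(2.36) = -0.26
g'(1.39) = -21.49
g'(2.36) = -0.25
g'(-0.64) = 36.42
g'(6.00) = -0.10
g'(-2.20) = -0.07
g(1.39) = 1.63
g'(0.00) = -0.02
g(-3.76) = 0.15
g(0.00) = -0.46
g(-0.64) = -2.03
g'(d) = (12.08*d - 3.67)*(0.56*d^3 + 0.79*d^2 - 1.77*d - 2.48)/(-6.04*d^2 + 3.67*d + 5.4)^2 + (1.68*d^2 + 1.58*d - 1.77)/(-6.04*d^2 + 3.67*d + 5.4) = (-3.3824*d^4 + 4.1104*d^3 + 1.2805*d^2 - 21.4264*d - 0.456400000000002)/(36.4816*d^4 - 44.3336*d^3 - 51.7631*d^2 + 39.636*d + 29.16)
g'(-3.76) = -0.09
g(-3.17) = 0.10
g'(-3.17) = -0.09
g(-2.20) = 0.02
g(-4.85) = 0.25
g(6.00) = -0.72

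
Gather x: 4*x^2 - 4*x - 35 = 4*x^2 - 4*x - 35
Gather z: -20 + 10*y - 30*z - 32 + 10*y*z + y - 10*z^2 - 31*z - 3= 11*y - 10*z^2 + z*(10*y - 61) - 55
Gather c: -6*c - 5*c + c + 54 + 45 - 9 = 90 - 10*c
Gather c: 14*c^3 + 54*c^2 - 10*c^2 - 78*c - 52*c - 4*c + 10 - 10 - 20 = 14*c^3 + 44*c^2 - 134*c - 20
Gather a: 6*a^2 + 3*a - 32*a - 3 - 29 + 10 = 6*a^2 - 29*a - 22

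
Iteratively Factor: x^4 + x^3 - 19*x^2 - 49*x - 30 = (x + 1)*(x^3 - 19*x - 30) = (x + 1)*(x + 2)*(x^2 - 2*x - 15) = (x + 1)*(x + 2)*(x + 3)*(x - 5)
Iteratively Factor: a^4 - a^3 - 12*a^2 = (a - 4)*(a^3 + 3*a^2) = a*(a - 4)*(a^2 + 3*a) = a*(a - 4)*(a + 3)*(a)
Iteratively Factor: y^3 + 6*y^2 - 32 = (y - 2)*(y^2 + 8*y + 16) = (y - 2)*(y + 4)*(y + 4)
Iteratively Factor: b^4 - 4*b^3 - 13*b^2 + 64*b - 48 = (b - 4)*(b^3 - 13*b + 12) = (b - 4)*(b - 3)*(b^2 + 3*b - 4) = (b - 4)*(b - 3)*(b + 4)*(b - 1)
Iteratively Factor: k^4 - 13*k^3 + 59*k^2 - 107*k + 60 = (k - 5)*(k^3 - 8*k^2 + 19*k - 12) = (k - 5)*(k - 4)*(k^2 - 4*k + 3) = (k - 5)*(k - 4)*(k - 3)*(k - 1)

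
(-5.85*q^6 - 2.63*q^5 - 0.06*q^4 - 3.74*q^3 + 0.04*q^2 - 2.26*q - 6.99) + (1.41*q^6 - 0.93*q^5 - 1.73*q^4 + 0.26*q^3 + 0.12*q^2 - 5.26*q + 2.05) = -4.44*q^6 - 3.56*q^5 - 1.79*q^4 - 3.48*q^3 + 0.16*q^2 - 7.52*q - 4.94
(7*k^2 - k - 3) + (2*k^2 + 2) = 9*k^2 - k - 1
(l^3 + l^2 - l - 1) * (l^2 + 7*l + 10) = l^5 + 8*l^4 + 16*l^3 + 2*l^2 - 17*l - 10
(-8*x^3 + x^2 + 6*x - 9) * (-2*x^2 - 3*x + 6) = 16*x^5 + 22*x^4 - 63*x^3 + 6*x^2 + 63*x - 54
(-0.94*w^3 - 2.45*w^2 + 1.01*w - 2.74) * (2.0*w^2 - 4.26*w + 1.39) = -1.88*w^5 - 0.895600000000001*w^4 + 11.1504*w^3 - 13.1881*w^2 + 13.0763*w - 3.8086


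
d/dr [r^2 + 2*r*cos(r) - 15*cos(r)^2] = -2*r*sin(r) + 2*r + 15*sin(2*r) + 2*cos(r)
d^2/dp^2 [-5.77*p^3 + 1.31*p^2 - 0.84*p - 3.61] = 2.62 - 34.62*p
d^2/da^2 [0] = 0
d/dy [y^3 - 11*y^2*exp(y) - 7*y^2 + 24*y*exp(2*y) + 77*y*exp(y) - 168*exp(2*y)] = -11*y^2*exp(y) + 3*y^2 + 48*y*exp(2*y) + 55*y*exp(y) - 14*y - 312*exp(2*y) + 77*exp(y)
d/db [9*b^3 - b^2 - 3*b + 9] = 27*b^2 - 2*b - 3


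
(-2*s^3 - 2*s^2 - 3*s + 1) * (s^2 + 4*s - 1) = -2*s^5 - 10*s^4 - 9*s^3 - 9*s^2 + 7*s - 1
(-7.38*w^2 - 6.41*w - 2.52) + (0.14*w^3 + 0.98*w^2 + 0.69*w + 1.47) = 0.14*w^3 - 6.4*w^2 - 5.72*w - 1.05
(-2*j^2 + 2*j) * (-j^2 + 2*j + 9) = 2*j^4 - 6*j^3 - 14*j^2 + 18*j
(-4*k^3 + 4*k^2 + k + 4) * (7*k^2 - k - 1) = -28*k^5 + 32*k^4 + 7*k^3 + 23*k^2 - 5*k - 4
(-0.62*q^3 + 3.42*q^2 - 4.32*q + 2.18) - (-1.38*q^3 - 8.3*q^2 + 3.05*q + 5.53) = 0.76*q^3 + 11.72*q^2 - 7.37*q - 3.35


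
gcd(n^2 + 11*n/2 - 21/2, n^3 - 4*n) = 1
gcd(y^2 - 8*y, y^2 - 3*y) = y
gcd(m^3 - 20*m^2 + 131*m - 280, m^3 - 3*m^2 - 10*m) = m - 5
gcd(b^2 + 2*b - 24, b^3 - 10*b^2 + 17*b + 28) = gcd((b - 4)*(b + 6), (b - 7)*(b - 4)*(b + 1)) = b - 4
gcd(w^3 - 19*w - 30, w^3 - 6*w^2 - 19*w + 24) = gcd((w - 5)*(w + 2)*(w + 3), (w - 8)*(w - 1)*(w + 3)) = w + 3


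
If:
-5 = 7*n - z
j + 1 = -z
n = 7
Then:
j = -55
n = 7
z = 54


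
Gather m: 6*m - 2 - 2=6*m - 4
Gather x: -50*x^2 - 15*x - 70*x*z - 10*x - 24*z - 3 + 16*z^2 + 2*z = -50*x^2 + x*(-70*z - 25) + 16*z^2 - 22*z - 3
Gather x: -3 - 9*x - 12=-9*x - 15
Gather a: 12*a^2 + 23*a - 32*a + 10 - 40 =12*a^2 - 9*a - 30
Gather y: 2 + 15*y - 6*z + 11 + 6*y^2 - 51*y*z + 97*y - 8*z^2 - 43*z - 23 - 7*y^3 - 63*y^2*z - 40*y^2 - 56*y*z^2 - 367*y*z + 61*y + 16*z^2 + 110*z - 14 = -7*y^3 + y^2*(-63*z - 34) + y*(-56*z^2 - 418*z + 173) + 8*z^2 + 61*z - 24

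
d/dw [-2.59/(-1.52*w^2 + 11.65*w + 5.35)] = (30.1735 - 7.8736*w)/(-1.52*w^2 + 11.65*w + 5.35)^2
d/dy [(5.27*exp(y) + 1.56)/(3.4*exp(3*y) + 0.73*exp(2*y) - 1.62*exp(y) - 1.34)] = (-(5.27*exp(y) + 1.56)*(10.2*exp(2*y) + 1.46*exp(y) - 1.62) + 17.918*exp(3*y) + 3.8471*exp(2*y) - 8.5374*exp(y) - 7.0618)*exp(y)/(3.4*exp(3*y) + 0.73*exp(2*y) - 1.62*exp(y) - 1.34)^2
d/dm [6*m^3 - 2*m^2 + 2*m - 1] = 18*m^2 - 4*m + 2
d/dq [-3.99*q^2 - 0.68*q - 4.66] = -7.98*q - 0.68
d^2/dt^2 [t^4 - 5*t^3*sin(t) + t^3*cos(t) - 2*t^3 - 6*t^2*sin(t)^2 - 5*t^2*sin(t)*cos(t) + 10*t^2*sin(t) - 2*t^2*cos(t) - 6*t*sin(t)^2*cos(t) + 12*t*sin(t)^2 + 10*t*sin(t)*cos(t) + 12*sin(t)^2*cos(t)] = 5*t^3*sin(t) - t^3*cos(t) - 16*t^2*sin(t) + 10*t^2*sin(2*t) - 28*t^2*cos(t) - 12*t^2*cos(2*t) + 12*t^2 - 22*t*sin(t) - 44*t*sin(2*t) + 95*t*cos(t)/2 + 4*t*cos(2*t) - 27*t*cos(3*t)/2 - 12*t + 23*sin(t) + 19*sin(2*t) - 9*sin(3*t) - 7*cos(t) + 26*cos(2*t) + 27*cos(3*t) - 6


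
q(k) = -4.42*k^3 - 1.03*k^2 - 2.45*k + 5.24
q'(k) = -13.26*k^2 - 2.06*k - 2.45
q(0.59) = 2.53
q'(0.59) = -8.28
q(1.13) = -5.22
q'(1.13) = -21.71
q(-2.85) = 106.18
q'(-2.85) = -104.28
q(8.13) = -2457.92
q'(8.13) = -895.64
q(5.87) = -938.63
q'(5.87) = -471.44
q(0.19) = 4.71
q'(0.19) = -3.32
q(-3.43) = 179.89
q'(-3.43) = -151.39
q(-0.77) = 8.53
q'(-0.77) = -8.73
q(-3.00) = 122.66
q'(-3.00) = -115.61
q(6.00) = -1001.26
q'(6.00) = -492.17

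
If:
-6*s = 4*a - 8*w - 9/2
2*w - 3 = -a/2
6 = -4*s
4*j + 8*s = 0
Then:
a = 17/4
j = 3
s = -3/2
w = 7/16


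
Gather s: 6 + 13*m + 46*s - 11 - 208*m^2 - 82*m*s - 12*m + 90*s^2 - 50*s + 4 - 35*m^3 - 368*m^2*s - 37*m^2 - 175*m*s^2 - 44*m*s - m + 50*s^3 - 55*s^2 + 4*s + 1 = -35*m^3 - 245*m^2 + 50*s^3 + s^2*(35 - 175*m) + s*(-368*m^2 - 126*m)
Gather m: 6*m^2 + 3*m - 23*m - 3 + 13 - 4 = 6*m^2 - 20*m + 6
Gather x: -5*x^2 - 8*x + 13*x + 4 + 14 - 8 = -5*x^2 + 5*x + 10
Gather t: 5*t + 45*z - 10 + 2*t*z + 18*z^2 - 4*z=t*(2*z + 5) + 18*z^2 + 41*z - 10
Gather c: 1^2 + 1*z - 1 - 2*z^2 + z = -2*z^2 + 2*z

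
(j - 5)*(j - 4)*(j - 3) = j^3 - 12*j^2 + 47*j - 60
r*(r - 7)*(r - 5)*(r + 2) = r^4 - 10*r^3 + 11*r^2 + 70*r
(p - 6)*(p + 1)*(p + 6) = p^3 + p^2 - 36*p - 36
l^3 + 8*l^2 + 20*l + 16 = (l + 2)^2*(l + 4)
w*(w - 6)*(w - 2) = w^3 - 8*w^2 + 12*w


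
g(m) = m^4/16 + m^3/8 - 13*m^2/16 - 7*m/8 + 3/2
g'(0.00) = -0.88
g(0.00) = 1.50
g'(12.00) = 465.62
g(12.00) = 1386.00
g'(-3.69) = -2.33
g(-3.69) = -1.03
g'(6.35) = 67.94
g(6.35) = 96.81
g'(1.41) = -1.72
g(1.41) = -0.75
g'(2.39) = 0.80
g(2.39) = -1.49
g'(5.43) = 41.38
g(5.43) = 47.14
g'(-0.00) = -0.88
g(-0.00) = 1.50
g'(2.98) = 4.23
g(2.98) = -0.09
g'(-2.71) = 1.31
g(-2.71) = -1.21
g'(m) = m^3/4 + 3*m^2/8 - 13*m/8 - 7/8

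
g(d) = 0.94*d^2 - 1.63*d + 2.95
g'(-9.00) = -18.55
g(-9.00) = 93.76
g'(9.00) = 15.29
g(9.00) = 64.42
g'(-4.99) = -11.01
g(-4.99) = 34.49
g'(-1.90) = -5.20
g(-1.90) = 9.44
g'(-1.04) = -3.59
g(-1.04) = 5.66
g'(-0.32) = -2.23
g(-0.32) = 3.57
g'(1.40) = 1.00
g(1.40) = 2.51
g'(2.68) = 3.41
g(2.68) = 5.33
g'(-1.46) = -4.37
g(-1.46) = 7.33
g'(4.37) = 6.59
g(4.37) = 13.78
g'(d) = 1.88*d - 1.63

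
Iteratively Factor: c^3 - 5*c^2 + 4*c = (c - 1)*(c^2 - 4*c) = c*(c - 1)*(c - 4)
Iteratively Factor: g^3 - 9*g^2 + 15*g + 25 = (g + 1)*(g^2 - 10*g + 25) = (g - 5)*(g + 1)*(g - 5)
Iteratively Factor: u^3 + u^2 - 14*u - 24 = (u + 3)*(u^2 - 2*u - 8) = (u - 4)*(u + 3)*(u + 2)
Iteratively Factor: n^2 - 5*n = (n - 5)*(n)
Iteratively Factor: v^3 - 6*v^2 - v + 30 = (v - 3)*(v^2 - 3*v - 10) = (v - 5)*(v - 3)*(v + 2)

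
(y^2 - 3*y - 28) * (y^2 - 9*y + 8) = y^4 - 12*y^3 + 7*y^2 + 228*y - 224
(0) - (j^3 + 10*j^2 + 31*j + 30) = -j^3 - 10*j^2 - 31*j - 30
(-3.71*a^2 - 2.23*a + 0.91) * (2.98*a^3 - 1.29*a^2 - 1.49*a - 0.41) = -11.0558*a^5 - 1.8595*a^4 + 11.1164*a^3 + 3.6699*a^2 - 0.4416*a - 0.3731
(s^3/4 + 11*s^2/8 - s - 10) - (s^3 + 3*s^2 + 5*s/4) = -3*s^3/4 - 13*s^2/8 - 9*s/4 - 10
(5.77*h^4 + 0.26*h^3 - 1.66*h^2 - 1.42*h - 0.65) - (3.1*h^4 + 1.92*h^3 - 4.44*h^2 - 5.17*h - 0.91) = 2.67*h^4 - 1.66*h^3 + 2.78*h^2 + 3.75*h + 0.26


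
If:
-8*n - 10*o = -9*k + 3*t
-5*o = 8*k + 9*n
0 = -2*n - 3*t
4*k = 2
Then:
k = 1/2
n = -25/24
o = 43/40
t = 25/36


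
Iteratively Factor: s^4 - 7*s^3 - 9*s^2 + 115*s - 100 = (s + 4)*(s^3 - 11*s^2 + 35*s - 25) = (s - 5)*(s + 4)*(s^2 - 6*s + 5) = (s - 5)*(s - 1)*(s + 4)*(s - 5)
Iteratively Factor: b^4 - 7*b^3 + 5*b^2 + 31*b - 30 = (b - 1)*(b^3 - 6*b^2 - b + 30) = (b - 5)*(b - 1)*(b^2 - b - 6) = (b - 5)*(b - 3)*(b - 1)*(b + 2)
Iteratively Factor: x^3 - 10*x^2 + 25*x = (x - 5)*(x^2 - 5*x) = x*(x - 5)*(x - 5)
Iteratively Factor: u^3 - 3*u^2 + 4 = (u - 2)*(u^2 - u - 2) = (u - 2)^2*(u + 1)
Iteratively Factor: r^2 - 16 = (r + 4)*(r - 4)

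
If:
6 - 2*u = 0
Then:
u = 3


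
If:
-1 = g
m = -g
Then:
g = -1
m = 1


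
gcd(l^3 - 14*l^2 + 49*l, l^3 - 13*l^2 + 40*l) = l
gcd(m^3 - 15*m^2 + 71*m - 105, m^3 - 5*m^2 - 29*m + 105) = m^2 - 10*m + 21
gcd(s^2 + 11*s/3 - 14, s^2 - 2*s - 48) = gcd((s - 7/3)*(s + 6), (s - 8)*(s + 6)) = s + 6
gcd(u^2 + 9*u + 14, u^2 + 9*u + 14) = u^2 + 9*u + 14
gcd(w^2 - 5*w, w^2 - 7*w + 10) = w - 5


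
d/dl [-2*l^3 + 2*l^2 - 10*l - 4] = -6*l^2 + 4*l - 10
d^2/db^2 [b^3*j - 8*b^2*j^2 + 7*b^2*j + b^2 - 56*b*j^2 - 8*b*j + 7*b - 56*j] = 6*b*j - 16*j^2 + 14*j + 2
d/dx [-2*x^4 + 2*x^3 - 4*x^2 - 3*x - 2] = -8*x^3 + 6*x^2 - 8*x - 3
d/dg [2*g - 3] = 2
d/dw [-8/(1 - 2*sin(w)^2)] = -32*sin(2*w)/(cos(4*w) + 1)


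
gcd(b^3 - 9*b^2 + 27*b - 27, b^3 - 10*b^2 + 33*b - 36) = b^2 - 6*b + 9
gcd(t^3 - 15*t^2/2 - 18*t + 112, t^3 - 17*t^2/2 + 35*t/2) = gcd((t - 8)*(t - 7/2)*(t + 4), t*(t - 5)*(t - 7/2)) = t - 7/2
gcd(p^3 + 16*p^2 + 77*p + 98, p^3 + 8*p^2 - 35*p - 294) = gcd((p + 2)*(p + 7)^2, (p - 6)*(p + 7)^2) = p^2 + 14*p + 49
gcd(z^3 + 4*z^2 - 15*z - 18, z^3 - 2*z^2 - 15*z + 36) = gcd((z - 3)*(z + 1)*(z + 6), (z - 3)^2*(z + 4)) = z - 3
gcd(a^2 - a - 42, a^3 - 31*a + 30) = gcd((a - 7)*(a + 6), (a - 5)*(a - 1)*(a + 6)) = a + 6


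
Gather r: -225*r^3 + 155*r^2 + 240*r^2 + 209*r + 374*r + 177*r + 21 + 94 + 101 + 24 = -225*r^3 + 395*r^2 + 760*r + 240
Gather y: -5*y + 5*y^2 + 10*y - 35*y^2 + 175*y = -30*y^2 + 180*y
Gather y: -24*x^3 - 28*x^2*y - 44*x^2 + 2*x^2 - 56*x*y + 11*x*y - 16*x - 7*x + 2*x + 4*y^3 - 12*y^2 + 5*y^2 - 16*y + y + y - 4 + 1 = -24*x^3 - 42*x^2 - 21*x + 4*y^3 - 7*y^2 + y*(-28*x^2 - 45*x - 14) - 3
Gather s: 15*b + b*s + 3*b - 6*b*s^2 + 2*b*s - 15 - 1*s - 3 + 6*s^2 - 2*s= 18*b + s^2*(6 - 6*b) + s*(3*b - 3) - 18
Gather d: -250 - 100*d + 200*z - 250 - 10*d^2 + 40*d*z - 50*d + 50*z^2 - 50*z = -10*d^2 + d*(40*z - 150) + 50*z^2 + 150*z - 500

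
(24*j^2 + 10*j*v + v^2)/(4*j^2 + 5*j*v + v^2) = (6*j + v)/(j + v)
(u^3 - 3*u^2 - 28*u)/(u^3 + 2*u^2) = (u^2 - 3*u - 28)/(u*(u + 2))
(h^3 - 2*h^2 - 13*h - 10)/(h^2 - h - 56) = (-h^3 + 2*h^2 + 13*h + 10)/(-h^2 + h + 56)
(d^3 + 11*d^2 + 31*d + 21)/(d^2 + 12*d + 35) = (d^2 + 4*d + 3)/(d + 5)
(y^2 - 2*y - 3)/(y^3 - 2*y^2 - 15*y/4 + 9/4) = 4*(y + 1)/(4*y^2 + 4*y - 3)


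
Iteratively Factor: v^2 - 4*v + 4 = (v - 2)*(v - 2)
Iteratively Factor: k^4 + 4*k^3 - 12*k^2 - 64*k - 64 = (k + 4)*(k^3 - 12*k - 16) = (k + 2)*(k + 4)*(k^2 - 2*k - 8) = (k - 4)*(k + 2)*(k + 4)*(k + 2)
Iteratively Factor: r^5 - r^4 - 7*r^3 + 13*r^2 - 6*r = (r)*(r^4 - r^3 - 7*r^2 + 13*r - 6) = r*(r - 2)*(r^3 + r^2 - 5*r + 3) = r*(r - 2)*(r + 3)*(r^2 - 2*r + 1) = r*(r - 2)*(r - 1)*(r + 3)*(r - 1)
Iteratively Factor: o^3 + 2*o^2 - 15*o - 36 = (o - 4)*(o^2 + 6*o + 9) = (o - 4)*(o + 3)*(o + 3)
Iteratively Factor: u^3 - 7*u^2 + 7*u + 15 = (u - 5)*(u^2 - 2*u - 3) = (u - 5)*(u + 1)*(u - 3)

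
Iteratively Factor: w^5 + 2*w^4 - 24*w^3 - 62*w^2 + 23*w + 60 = (w - 5)*(w^4 + 7*w^3 + 11*w^2 - 7*w - 12) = (w - 5)*(w + 1)*(w^3 + 6*w^2 + 5*w - 12) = (w - 5)*(w + 1)*(w + 3)*(w^2 + 3*w - 4) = (w - 5)*(w - 1)*(w + 1)*(w + 3)*(w + 4)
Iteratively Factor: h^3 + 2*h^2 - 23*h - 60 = (h - 5)*(h^2 + 7*h + 12) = (h - 5)*(h + 3)*(h + 4)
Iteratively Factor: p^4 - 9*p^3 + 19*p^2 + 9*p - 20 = (p - 4)*(p^3 - 5*p^2 - p + 5) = (p - 4)*(p + 1)*(p^2 - 6*p + 5) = (p - 5)*(p - 4)*(p + 1)*(p - 1)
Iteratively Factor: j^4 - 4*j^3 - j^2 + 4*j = (j - 1)*(j^3 - 3*j^2 - 4*j) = j*(j - 1)*(j^2 - 3*j - 4) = j*(j - 1)*(j + 1)*(j - 4)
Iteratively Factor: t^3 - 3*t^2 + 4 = (t - 2)*(t^2 - t - 2) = (t - 2)^2*(t + 1)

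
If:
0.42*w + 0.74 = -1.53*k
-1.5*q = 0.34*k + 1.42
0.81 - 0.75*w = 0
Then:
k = -0.78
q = -0.77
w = 1.08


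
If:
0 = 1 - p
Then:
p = 1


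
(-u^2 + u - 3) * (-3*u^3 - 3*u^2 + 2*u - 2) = 3*u^5 + 4*u^3 + 13*u^2 - 8*u + 6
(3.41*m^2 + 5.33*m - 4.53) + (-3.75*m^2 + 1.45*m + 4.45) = -0.34*m^2 + 6.78*m - 0.0800000000000001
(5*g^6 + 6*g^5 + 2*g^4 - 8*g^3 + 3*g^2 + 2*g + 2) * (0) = 0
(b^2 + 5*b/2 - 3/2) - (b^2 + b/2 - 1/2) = 2*b - 1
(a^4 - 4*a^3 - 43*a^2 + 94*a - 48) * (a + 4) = a^5 - 59*a^3 - 78*a^2 + 328*a - 192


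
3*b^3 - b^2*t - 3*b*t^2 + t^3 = (-3*b + t)*(-b + t)*(b + t)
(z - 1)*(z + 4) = z^2 + 3*z - 4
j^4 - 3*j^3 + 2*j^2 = j^2*(j - 2)*(j - 1)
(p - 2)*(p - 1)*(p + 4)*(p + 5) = p^4 + 6*p^3 - 5*p^2 - 42*p + 40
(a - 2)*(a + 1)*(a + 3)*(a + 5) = a^4 + 7*a^3 + 5*a^2 - 31*a - 30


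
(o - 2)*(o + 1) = o^2 - o - 2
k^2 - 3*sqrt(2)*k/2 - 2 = (k - 2*sqrt(2))*(k + sqrt(2)/2)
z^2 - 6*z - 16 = (z - 8)*(z + 2)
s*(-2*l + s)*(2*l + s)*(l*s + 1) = -4*l^3*s^2 - 4*l^2*s + l*s^4 + s^3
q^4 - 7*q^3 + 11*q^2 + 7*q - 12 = (q - 4)*(q - 3)*(q - 1)*(q + 1)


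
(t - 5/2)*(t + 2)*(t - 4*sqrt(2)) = t^3 - 4*sqrt(2)*t^2 - t^2/2 - 5*t + 2*sqrt(2)*t + 20*sqrt(2)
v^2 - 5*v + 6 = (v - 3)*(v - 2)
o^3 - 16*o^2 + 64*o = o*(o - 8)^2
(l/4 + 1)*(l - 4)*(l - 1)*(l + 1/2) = l^4/4 - l^3/8 - 33*l^2/8 + 2*l + 2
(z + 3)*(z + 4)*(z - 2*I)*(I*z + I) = I*z^4 + 2*z^3 + 8*I*z^3 + 16*z^2 + 19*I*z^2 + 38*z + 12*I*z + 24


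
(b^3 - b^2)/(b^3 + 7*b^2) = (b - 1)/(b + 7)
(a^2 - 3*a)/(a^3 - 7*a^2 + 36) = a/(a^2 - 4*a - 12)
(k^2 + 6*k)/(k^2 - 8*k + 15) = k*(k + 6)/(k^2 - 8*k + 15)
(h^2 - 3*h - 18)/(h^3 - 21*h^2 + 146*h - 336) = (h + 3)/(h^2 - 15*h + 56)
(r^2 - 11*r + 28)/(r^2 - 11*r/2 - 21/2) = 2*(r - 4)/(2*r + 3)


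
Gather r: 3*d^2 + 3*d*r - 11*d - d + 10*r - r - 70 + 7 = 3*d^2 - 12*d + r*(3*d + 9) - 63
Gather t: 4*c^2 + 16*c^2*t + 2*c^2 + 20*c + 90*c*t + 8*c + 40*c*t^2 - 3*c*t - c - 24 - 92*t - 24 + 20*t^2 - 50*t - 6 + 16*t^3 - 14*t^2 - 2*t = 6*c^2 + 27*c + 16*t^3 + t^2*(40*c + 6) + t*(16*c^2 + 87*c - 144) - 54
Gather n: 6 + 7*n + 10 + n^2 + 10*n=n^2 + 17*n + 16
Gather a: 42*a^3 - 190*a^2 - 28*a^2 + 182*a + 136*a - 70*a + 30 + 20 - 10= 42*a^3 - 218*a^2 + 248*a + 40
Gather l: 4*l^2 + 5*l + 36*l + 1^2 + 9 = 4*l^2 + 41*l + 10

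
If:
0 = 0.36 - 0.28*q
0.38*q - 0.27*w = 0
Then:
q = 1.29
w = 1.81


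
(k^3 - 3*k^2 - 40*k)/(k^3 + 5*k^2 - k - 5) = k*(k - 8)/(k^2 - 1)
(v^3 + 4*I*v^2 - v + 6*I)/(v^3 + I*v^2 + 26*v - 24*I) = (v^2 + 5*I*v - 6)/(v^2 + 2*I*v + 24)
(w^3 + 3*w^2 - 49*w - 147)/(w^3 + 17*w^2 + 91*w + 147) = (w - 7)/(w + 7)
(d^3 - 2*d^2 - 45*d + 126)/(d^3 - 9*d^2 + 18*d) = (d + 7)/d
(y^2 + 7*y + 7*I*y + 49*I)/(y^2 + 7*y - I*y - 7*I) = (y + 7*I)/(y - I)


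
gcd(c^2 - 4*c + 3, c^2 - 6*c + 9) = c - 3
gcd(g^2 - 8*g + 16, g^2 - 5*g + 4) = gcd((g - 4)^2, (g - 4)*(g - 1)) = g - 4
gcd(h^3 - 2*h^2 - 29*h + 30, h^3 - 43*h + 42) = h^2 - 7*h + 6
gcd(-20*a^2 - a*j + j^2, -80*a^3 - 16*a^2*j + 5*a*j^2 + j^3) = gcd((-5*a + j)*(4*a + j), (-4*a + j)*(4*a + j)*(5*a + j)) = 4*a + j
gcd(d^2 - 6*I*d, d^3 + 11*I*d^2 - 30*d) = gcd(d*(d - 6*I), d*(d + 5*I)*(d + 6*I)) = d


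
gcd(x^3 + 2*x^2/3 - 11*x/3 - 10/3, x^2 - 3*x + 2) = x - 2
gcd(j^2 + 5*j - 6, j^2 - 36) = j + 6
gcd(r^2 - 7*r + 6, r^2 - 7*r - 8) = 1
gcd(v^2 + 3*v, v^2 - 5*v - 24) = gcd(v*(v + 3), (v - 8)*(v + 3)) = v + 3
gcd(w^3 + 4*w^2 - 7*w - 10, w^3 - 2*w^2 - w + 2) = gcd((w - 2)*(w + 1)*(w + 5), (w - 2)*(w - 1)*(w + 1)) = w^2 - w - 2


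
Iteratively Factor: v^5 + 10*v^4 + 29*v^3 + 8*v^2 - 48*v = (v + 4)*(v^4 + 6*v^3 + 5*v^2 - 12*v) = (v + 3)*(v + 4)*(v^3 + 3*v^2 - 4*v) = (v - 1)*(v + 3)*(v + 4)*(v^2 + 4*v) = v*(v - 1)*(v + 3)*(v + 4)*(v + 4)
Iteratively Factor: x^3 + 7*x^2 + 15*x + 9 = (x + 3)*(x^2 + 4*x + 3) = (x + 3)^2*(x + 1)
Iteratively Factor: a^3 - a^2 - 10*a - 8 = (a + 1)*(a^2 - 2*a - 8) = (a + 1)*(a + 2)*(a - 4)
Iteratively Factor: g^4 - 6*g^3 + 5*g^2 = (g)*(g^3 - 6*g^2 + 5*g) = g*(g - 5)*(g^2 - g) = g^2*(g - 5)*(g - 1)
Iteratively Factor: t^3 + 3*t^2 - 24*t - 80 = (t - 5)*(t^2 + 8*t + 16) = (t - 5)*(t + 4)*(t + 4)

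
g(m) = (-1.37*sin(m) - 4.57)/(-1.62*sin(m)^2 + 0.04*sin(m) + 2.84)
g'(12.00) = 0.55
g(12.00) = -1.63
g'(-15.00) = -0.84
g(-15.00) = -1.73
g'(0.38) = -1.27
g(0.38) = -1.93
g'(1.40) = -2.04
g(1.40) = -4.53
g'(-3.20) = 0.57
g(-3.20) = -1.64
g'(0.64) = -2.05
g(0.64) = -2.36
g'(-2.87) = -0.01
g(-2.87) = -1.55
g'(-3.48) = 1.17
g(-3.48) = -1.88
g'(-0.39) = 0.22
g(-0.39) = -1.56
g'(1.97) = 3.32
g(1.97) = -3.88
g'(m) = (3.24*sin(m)*cos(m) - 0.04*cos(m))*(-1.37*sin(m) - 4.57)/(-1.62*sin(m)^2 + 0.04*sin(m) + 2.84)^2 - 1.37*cos(m)/(-1.62*sin(m)^2 + 0.04*sin(m) + 2.84) = (-14.8068*sin(m) + 1.1097*cos(2*m) - 4.8177)*cos(m)/(-1.62*sin(m)^2 + 0.04*sin(m) + 2.84)^2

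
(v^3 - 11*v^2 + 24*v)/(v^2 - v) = (v^2 - 11*v + 24)/(v - 1)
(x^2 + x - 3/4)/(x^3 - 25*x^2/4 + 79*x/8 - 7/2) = 2*(2*x + 3)/(4*x^2 - 23*x + 28)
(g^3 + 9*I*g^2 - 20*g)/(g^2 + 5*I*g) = g + 4*I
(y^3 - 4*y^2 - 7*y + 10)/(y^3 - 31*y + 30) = (y + 2)/(y + 6)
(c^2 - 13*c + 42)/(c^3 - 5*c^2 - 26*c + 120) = (c - 7)/(c^2 + c - 20)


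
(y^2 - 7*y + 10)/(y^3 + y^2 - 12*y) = (y^2 - 7*y + 10)/(y*(y^2 + y - 12))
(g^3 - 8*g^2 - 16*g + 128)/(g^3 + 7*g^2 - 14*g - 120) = (g^2 - 4*g - 32)/(g^2 + 11*g + 30)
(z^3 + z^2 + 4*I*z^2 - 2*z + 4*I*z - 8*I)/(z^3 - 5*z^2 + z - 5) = (z^3 + z^2*(1 + 4*I) + z*(-2 + 4*I) - 8*I)/(z^3 - 5*z^2 + z - 5)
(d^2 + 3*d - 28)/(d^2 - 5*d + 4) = (d + 7)/(d - 1)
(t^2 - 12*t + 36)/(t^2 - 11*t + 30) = (t - 6)/(t - 5)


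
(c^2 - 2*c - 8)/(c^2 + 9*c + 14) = (c - 4)/(c + 7)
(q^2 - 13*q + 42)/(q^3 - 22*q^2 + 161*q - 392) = (q - 6)/(q^2 - 15*q + 56)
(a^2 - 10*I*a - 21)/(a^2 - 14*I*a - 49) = (a - 3*I)/(a - 7*I)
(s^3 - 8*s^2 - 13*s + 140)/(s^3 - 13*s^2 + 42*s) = (s^2 - s - 20)/(s*(s - 6))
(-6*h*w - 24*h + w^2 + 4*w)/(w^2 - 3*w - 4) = (6*h*w + 24*h - w^2 - 4*w)/(-w^2 + 3*w + 4)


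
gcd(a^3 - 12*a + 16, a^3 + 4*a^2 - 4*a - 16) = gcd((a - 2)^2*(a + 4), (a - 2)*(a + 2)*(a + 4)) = a^2 + 2*a - 8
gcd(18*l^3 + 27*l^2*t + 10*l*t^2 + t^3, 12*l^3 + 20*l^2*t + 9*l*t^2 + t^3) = 6*l^2 + 7*l*t + t^2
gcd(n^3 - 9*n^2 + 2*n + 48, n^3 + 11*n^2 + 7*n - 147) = n - 3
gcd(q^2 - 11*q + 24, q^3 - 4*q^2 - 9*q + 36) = q - 3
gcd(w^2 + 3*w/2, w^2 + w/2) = w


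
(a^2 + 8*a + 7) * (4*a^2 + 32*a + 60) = 4*a^4 + 64*a^3 + 344*a^2 + 704*a + 420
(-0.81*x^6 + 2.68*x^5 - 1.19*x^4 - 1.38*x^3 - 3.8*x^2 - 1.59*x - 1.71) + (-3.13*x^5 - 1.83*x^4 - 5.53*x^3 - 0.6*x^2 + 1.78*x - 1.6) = -0.81*x^6 - 0.45*x^5 - 3.02*x^4 - 6.91*x^3 - 4.4*x^2 + 0.19*x - 3.31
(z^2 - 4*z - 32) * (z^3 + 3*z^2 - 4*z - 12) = z^5 - z^4 - 48*z^3 - 92*z^2 + 176*z + 384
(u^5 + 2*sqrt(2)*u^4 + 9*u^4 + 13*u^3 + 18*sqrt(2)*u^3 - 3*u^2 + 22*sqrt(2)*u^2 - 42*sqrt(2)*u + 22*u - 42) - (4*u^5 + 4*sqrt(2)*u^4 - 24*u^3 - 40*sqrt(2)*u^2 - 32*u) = -3*u^5 - 2*sqrt(2)*u^4 + 9*u^4 + 18*sqrt(2)*u^3 + 37*u^3 - 3*u^2 + 62*sqrt(2)*u^2 - 42*sqrt(2)*u + 54*u - 42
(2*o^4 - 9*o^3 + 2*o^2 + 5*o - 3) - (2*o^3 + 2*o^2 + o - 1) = 2*o^4 - 11*o^3 + 4*o - 2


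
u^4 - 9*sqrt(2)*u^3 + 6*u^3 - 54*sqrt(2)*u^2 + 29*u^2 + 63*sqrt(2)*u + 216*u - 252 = (u - 1)*(u + 7)*(u - 6*sqrt(2))*(u - 3*sqrt(2))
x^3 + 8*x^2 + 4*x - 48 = (x - 2)*(x + 4)*(x + 6)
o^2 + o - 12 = (o - 3)*(o + 4)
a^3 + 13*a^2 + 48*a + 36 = (a + 1)*(a + 6)^2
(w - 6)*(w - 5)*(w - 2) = w^3 - 13*w^2 + 52*w - 60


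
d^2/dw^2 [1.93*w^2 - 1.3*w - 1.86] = 3.86000000000000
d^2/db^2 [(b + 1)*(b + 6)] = 2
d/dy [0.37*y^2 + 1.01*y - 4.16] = 0.74*y + 1.01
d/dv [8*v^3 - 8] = 24*v^2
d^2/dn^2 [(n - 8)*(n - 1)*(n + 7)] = 6*n - 4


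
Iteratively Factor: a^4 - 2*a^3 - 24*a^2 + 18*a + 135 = (a - 3)*(a^3 + a^2 - 21*a - 45) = (a - 3)*(a + 3)*(a^2 - 2*a - 15) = (a - 3)*(a + 3)^2*(a - 5)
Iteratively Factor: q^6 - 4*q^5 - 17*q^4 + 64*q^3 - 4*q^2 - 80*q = (q - 5)*(q^5 + q^4 - 12*q^3 + 4*q^2 + 16*q) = (q - 5)*(q - 2)*(q^4 + 3*q^3 - 6*q^2 - 8*q) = (q - 5)*(q - 2)*(q + 4)*(q^3 - q^2 - 2*q) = q*(q - 5)*(q - 2)*(q + 4)*(q^2 - q - 2) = q*(q - 5)*(q - 2)^2*(q + 4)*(q + 1)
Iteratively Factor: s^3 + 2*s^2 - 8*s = (s)*(s^2 + 2*s - 8) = s*(s - 2)*(s + 4)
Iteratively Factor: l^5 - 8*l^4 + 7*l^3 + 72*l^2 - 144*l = (l - 4)*(l^4 - 4*l^3 - 9*l^2 + 36*l) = (l - 4)^2*(l^3 - 9*l) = (l - 4)^2*(l - 3)*(l^2 + 3*l) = l*(l - 4)^2*(l - 3)*(l + 3)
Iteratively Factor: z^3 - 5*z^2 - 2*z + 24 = (z + 2)*(z^2 - 7*z + 12) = (z - 3)*(z + 2)*(z - 4)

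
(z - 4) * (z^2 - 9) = z^3 - 4*z^2 - 9*z + 36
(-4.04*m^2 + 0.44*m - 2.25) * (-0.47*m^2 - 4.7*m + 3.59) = 1.8988*m^4 + 18.7812*m^3 - 15.5141*m^2 + 12.1546*m - 8.0775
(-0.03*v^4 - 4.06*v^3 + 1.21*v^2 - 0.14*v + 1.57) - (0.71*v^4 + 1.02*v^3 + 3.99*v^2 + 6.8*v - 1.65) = -0.74*v^4 - 5.08*v^3 - 2.78*v^2 - 6.94*v + 3.22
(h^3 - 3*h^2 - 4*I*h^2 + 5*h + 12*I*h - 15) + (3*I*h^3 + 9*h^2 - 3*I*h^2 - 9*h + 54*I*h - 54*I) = h^3 + 3*I*h^3 + 6*h^2 - 7*I*h^2 - 4*h + 66*I*h - 15 - 54*I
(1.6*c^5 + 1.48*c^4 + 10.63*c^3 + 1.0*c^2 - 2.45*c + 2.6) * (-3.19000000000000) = -5.104*c^5 - 4.7212*c^4 - 33.9097*c^3 - 3.19*c^2 + 7.8155*c - 8.294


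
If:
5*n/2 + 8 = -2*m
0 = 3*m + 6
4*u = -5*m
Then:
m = -2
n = -8/5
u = 5/2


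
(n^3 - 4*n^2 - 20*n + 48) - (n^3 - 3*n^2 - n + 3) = -n^2 - 19*n + 45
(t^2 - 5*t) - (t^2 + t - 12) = 12 - 6*t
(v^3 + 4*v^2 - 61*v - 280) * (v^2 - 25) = v^5 + 4*v^4 - 86*v^3 - 380*v^2 + 1525*v + 7000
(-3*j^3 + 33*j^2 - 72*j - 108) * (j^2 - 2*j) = -3*j^5 + 39*j^4 - 138*j^3 + 36*j^2 + 216*j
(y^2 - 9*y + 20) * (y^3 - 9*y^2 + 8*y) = y^5 - 18*y^4 + 109*y^3 - 252*y^2 + 160*y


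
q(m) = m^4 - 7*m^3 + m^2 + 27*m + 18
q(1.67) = 41.05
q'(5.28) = 40.91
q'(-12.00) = -9933.00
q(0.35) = 27.29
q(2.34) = 26.95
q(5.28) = -64.74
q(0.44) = 29.51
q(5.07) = -70.93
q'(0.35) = 25.30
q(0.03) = 18.81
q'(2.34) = -32.06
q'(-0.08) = 26.70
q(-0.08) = 15.85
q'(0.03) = 27.04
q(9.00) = 1800.00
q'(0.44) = 24.16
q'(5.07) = 18.63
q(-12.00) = 32670.00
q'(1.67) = -9.60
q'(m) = 4*m^3 - 21*m^2 + 2*m + 27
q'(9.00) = 1260.00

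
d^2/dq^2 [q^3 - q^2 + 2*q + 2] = 6*q - 2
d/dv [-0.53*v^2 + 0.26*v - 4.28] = 0.26 - 1.06*v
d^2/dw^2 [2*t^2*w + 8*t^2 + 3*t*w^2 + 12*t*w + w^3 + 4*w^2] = 6*t + 6*w + 8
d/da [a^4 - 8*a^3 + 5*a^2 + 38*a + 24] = 4*a^3 - 24*a^2 + 10*a + 38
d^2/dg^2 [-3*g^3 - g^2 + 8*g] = -18*g - 2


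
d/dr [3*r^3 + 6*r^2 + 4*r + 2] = 9*r^2 + 12*r + 4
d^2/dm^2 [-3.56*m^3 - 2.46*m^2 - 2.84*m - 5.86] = -21.36*m - 4.92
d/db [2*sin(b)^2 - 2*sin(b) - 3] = 2*sin(2*b) - 2*cos(b)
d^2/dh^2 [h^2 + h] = 2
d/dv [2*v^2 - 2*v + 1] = 4*v - 2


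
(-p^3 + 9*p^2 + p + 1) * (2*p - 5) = -2*p^4 + 23*p^3 - 43*p^2 - 3*p - 5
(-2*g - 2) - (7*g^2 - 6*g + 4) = -7*g^2 + 4*g - 6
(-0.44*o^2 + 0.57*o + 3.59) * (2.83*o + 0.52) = -1.2452*o^3 + 1.3843*o^2 + 10.4561*o + 1.8668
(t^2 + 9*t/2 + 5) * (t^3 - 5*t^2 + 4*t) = t^5 - t^4/2 - 27*t^3/2 - 7*t^2 + 20*t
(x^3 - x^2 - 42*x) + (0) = x^3 - x^2 - 42*x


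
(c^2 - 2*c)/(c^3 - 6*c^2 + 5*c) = (c - 2)/(c^2 - 6*c + 5)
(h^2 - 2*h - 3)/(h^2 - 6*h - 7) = (h - 3)/(h - 7)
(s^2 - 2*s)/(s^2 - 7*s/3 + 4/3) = 3*s*(s - 2)/(3*s^2 - 7*s + 4)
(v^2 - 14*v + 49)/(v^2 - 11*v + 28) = (v - 7)/(v - 4)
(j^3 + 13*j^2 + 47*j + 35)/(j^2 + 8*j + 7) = j + 5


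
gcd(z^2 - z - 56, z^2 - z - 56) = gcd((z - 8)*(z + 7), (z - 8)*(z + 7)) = z^2 - z - 56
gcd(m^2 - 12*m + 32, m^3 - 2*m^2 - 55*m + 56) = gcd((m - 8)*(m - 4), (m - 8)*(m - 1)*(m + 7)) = m - 8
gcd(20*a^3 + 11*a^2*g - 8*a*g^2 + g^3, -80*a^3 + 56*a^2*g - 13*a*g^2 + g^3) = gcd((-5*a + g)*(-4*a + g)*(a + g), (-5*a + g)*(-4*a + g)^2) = 20*a^2 - 9*a*g + g^2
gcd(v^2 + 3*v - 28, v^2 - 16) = v - 4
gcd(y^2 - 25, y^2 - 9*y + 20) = y - 5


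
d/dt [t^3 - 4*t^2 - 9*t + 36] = 3*t^2 - 8*t - 9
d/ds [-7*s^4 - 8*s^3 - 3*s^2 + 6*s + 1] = -28*s^3 - 24*s^2 - 6*s + 6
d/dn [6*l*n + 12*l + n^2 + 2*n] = 6*l + 2*n + 2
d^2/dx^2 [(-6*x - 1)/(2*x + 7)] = 160/(2*x + 7)^3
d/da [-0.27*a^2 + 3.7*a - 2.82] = 3.7 - 0.54*a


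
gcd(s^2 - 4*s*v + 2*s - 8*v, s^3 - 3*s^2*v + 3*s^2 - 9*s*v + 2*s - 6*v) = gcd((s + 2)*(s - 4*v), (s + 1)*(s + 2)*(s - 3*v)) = s + 2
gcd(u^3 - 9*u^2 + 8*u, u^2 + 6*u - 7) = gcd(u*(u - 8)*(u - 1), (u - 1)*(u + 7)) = u - 1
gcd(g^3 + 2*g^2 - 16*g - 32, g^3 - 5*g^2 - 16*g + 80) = g^2 - 16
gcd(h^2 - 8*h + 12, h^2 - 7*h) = 1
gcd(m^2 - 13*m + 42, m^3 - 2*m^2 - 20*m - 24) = m - 6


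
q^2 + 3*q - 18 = (q - 3)*(q + 6)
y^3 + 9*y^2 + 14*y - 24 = (y - 1)*(y + 4)*(y + 6)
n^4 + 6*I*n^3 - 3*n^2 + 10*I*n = n*(n - I)*(n + 2*I)*(n + 5*I)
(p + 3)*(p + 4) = p^2 + 7*p + 12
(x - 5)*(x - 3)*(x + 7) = x^3 - x^2 - 41*x + 105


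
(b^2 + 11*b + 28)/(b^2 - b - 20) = (b + 7)/(b - 5)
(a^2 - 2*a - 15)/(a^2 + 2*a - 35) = (a + 3)/(a + 7)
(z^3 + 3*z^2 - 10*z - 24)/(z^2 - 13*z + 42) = (z^3 + 3*z^2 - 10*z - 24)/(z^2 - 13*z + 42)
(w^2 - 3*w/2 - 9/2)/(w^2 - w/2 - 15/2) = (2*w + 3)/(2*w + 5)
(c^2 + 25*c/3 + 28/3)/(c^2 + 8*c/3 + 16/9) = 3*(c + 7)/(3*c + 4)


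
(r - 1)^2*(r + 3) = r^3 + r^2 - 5*r + 3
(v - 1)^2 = v^2 - 2*v + 1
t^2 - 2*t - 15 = (t - 5)*(t + 3)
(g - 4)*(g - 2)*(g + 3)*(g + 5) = g^4 + 2*g^3 - 25*g^2 - 26*g + 120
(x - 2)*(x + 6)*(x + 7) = x^3 + 11*x^2 + 16*x - 84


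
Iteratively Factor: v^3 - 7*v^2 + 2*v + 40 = (v - 4)*(v^2 - 3*v - 10) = (v - 5)*(v - 4)*(v + 2)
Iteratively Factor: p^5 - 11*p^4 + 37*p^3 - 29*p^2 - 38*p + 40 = (p - 5)*(p^4 - 6*p^3 + 7*p^2 + 6*p - 8) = (p - 5)*(p - 2)*(p^3 - 4*p^2 - p + 4) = (p - 5)*(p - 2)*(p - 1)*(p^2 - 3*p - 4) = (p - 5)*(p - 2)*(p - 1)*(p + 1)*(p - 4)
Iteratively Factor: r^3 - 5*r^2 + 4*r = (r - 4)*(r^2 - r) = (r - 4)*(r - 1)*(r)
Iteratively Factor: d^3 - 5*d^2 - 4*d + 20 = (d + 2)*(d^2 - 7*d + 10) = (d - 2)*(d + 2)*(d - 5)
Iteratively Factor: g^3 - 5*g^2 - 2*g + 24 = (g + 2)*(g^2 - 7*g + 12) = (g - 3)*(g + 2)*(g - 4)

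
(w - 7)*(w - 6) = w^2 - 13*w + 42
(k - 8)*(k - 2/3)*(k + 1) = k^3 - 23*k^2/3 - 10*k/3 + 16/3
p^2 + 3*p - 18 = (p - 3)*(p + 6)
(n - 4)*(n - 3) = n^2 - 7*n + 12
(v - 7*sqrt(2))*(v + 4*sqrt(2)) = v^2 - 3*sqrt(2)*v - 56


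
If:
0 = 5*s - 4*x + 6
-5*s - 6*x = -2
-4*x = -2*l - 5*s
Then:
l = 3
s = -14/25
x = 4/5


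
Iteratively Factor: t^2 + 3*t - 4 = (t - 1)*(t + 4)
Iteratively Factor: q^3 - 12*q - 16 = (q + 2)*(q^2 - 2*q - 8) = (q + 2)^2*(q - 4)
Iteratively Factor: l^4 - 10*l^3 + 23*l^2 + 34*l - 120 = (l - 4)*(l^3 - 6*l^2 - l + 30) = (l - 4)*(l + 2)*(l^2 - 8*l + 15) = (l - 4)*(l - 3)*(l + 2)*(l - 5)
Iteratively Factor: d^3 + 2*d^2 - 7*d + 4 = (d - 1)*(d^2 + 3*d - 4) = (d - 1)^2*(d + 4)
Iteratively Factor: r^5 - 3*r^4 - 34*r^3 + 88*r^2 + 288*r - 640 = (r - 4)*(r^4 + r^3 - 30*r^2 - 32*r + 160) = (r - 4)*(r - 2)*(r^3 + 3*r^2 - 24*r - 80) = (r - 4)*(r - 2)*(r + 4)*(r^2 - r - 20) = (r - 5)*(r - 4)*(r - 2)*(r + 4)*(r + 4)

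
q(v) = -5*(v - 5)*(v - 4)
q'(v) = 45 - 10*v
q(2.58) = -17.18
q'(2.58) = 19.20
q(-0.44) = -120.77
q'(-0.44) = 49.40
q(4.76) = 0.91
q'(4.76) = -2.60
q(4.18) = 0.74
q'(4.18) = 3.20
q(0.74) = -69.44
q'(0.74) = 37.60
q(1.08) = -57.23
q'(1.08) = 34.20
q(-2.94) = -275.52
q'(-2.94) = 74.40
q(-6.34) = -586.28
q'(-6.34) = 108.40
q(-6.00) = -550.00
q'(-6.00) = 105.00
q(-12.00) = -1360.00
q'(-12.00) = 165.00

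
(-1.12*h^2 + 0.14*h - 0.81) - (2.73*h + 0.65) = -1.12*h^2 - 2.59*h - 1.46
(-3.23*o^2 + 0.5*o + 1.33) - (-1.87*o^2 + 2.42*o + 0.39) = -1.36*o^2 - 1.92*o + 0.94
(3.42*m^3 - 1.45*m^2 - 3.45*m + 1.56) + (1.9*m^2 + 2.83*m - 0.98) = 3.42*m^3 + 0.45*m^2 - 0.62*m + 0.58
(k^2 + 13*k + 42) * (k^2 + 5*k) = k^4 + 18*k^3 + 107*k^2 + 210*k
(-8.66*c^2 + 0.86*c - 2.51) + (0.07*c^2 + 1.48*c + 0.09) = -8.59*c^2 + 2.34*c - 2.42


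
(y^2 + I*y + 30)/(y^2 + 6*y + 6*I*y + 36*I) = (y - 5*I)/(y + 6)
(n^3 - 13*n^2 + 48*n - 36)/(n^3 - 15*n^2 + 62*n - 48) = (n - 6)/(n - 8)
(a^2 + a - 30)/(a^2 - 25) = (a + 6)/(a + 5)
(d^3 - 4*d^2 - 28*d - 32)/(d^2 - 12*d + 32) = (d^2 + 4*d + 4)/(d - 4)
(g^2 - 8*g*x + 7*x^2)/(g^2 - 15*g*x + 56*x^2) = (-g + x)/(-g + 8*x)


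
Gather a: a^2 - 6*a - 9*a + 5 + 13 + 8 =a^2 - 15*a + 26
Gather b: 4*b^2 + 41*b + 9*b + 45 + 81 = 4*b^2 + 50*b + 126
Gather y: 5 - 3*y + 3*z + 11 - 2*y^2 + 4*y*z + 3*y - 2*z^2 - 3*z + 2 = -2*y^2 + 4*y*z - 2*z^2 + 18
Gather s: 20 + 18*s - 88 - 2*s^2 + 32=-2*s^2 + 18*s - 36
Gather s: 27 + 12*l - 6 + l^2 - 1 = l^2 + 12*l + 20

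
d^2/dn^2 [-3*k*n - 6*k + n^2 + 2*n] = 2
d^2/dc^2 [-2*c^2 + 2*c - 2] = -4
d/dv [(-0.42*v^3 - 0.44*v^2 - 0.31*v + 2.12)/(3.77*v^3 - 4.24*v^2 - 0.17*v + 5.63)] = (3.4396*v^4 + 2.4802*v^3 - 32.3106*v^2 + 13.0232*v - 1.3849)/(14.2129*v^6 - 31.9696*v^5 + 16.6958*v^4 + 43.8918*v^3 - 47.7135*v^2 - 1.9142*v + 31.6969)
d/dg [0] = 0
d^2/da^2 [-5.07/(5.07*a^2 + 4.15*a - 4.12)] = (260.647686*a^2 + 213.35067*a - 5.07*(10.14*a + 4.15)*(20.28*a + 8.3) - 211.808376)/(5.07*a^2 + 4.15*a - 4.12)^3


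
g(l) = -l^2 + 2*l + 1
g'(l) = 2 - 2*l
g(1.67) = 1.55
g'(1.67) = -1.34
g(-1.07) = -2.28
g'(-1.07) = 4.14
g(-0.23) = 0.49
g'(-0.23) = 2.46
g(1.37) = 1.86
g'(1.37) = -0.74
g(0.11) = 1.21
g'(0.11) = 1.78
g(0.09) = 1.17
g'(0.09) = 1.82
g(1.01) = 2.00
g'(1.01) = -0.02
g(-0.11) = 0.77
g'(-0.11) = 2.22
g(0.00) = 1.00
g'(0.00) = 2.00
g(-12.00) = -167.00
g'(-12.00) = 26.00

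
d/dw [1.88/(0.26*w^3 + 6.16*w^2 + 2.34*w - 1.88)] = (-1.4664*w^2 - 23.1616*w - 4.3992)/(0.26*w^3 + 6.16*w^2 + 2.34*w - 1.88)^2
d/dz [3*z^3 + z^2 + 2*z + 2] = 9*z^2 + 2*z + 2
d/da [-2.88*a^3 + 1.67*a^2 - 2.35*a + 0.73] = -8.64*a^2 + 3.34*a - 2.35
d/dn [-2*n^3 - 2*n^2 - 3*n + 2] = -6*n^2 - 4*n - 3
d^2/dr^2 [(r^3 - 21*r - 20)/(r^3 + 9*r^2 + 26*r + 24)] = 2*(-9*r^3 - 33*r^2 - 3*r + 61)/(r^6 + 15*r^5 + 93*r^4 + 305*r^3 + 558*r^2 + 540*r + 216)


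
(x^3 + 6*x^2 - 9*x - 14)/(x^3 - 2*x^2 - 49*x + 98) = (x + 1)/(x - 7)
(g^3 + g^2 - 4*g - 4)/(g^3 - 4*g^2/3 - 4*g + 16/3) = 3*(g + 1)/(3*g - 4)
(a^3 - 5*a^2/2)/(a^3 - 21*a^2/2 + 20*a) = a/(a - 8)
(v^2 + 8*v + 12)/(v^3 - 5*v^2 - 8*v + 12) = (v + 6)/(v^2 - 7*v + 6)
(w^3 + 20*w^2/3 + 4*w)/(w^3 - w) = (w^2 + 20*w/3 + 4)/(w^2 - 1)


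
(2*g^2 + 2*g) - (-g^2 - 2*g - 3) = 3*g^2 + 4*g + 3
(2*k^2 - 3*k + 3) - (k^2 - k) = k^2 - 2*k + 3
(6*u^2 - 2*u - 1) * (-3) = -18*u^2 + 6*u + 3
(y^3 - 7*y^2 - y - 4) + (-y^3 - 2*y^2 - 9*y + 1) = -9*y^2 - 10*y - 3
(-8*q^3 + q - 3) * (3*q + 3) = -24*q^4 - 24*q^3 + 3*q^2 - 6*q - 9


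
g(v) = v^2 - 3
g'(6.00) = 12.00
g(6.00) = 33.00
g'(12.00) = 24.00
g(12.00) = 141.00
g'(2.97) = 5.94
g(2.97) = 5.82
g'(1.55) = 3.10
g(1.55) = -0.60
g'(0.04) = 0.08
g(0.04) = -3.00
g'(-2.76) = -5.52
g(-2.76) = 4.62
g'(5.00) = 10.00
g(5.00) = 22.00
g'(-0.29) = -0.58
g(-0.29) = -2.92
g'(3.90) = 7.80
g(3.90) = 12.21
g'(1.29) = 2.58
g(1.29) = -1.34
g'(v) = 2*v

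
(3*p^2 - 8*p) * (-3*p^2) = -9*p^4 + 24*p^3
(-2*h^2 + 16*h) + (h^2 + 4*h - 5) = -h^2 + 20*h - 5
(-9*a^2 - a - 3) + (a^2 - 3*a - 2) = -8*a^2 - 4*a - 5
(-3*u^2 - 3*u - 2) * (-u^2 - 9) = 3*u^4 + 3*u^3 + 29*u^2 + 27*u + 18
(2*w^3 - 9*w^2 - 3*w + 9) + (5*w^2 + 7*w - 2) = 2*w^3 - 4*w^2 + 4*w + 7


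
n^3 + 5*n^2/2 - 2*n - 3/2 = (n - 1)*(n + 1/2)*(n + 3)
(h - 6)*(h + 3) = h^2 - 3*h - 18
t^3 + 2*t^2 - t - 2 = (t - 1)*(t + 1)*(t + 2)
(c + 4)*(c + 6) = c^2 + 10*c + 24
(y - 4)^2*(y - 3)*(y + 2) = y^4 - 9*y^3 + 18*y^2 + 32*y - 96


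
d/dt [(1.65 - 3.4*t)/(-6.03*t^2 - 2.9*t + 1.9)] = (-20.502*t^2 + 19.899*t - 1.675)/(36.3609*t^4 + 34.974*t^3 - 14.504*t^2 - 11.02*t + 3.61)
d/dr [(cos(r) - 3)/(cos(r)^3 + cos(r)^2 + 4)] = (-9*cos(r)/2 - 4*cos(2*r) + cos(3*r)/2 - 8)*sin(r)/(cos(r)^3 + cos(r)^2 + 4)^2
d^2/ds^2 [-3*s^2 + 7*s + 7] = -6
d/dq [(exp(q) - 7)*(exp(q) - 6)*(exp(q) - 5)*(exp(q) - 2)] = (4*exp(3*q) - 60*exp(2*q) + 286*exp(q) - 424)*exp(q)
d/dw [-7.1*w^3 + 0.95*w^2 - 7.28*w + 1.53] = -21.3*w^2 + 1.9*w - 7.28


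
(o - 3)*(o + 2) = o^2 - o - 6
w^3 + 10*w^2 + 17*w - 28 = (w - 1)*(w + 4)*(w + 7)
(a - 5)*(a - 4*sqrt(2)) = a^2 - 4*sqrt(2)*a - 5*a + 20*sqrt(2)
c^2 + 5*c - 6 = (c - 1)*(c + 6)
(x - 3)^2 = x^2 - 6*x + 9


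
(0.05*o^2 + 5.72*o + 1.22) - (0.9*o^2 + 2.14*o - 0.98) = -0.85*o^2 + 3.58*o + 2.2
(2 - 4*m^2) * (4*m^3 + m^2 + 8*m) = -16*m^5 - 4*m^4 - 24*m^3 + 2*m^2 + 16*m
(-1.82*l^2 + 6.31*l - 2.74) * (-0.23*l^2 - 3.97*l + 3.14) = 0.4186*l^4 + 5.7741*l^3 - 30.1353*l^2 + 30.6912*l - 8.6036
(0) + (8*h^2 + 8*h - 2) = 8*h^2 + 8*h - 2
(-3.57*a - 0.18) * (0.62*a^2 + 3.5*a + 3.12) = -2.2134*a^3 - 12.6066*a^2 - 11.7684*a - 0.5616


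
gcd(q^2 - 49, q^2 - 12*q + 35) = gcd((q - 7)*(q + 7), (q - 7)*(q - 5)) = q - 7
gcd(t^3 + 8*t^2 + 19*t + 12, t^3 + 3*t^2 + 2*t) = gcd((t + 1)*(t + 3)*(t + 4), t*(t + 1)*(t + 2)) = t + 1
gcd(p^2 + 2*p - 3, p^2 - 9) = p + 3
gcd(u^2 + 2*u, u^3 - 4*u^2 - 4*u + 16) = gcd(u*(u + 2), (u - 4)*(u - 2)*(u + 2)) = u + 2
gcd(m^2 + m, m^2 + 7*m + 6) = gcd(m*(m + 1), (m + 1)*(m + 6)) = m + 1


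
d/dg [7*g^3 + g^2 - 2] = g*(21*g + 2)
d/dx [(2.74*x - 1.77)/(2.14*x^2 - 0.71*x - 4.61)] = (-5.8636*x^2 + 7.5756*x - 13.8881)/(4.5796*x^4 - 3.0388*x^3 - 19.2267*x^2 + 6.5462*x + 21.2521)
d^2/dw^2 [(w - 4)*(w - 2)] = 2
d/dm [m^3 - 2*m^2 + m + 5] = 3*m^2 - 4*m + 1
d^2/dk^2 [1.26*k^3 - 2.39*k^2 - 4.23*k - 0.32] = 7.56*k - 4.78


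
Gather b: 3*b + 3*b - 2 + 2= 6*b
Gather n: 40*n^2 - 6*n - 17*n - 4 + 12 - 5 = 40*n^2 - 23*n + 3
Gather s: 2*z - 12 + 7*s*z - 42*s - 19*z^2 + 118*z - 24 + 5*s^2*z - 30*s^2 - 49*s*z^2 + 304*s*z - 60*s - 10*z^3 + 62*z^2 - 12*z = s^2*(5*z - 30) + s*(-49*z^2 + 311*z - 102) - 10*z^3 + 43*z^2 + 108*z - 36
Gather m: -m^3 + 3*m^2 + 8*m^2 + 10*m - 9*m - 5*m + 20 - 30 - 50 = -m^3 + 11*m^2 - 4*m - 60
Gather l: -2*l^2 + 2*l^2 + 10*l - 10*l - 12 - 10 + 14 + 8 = 0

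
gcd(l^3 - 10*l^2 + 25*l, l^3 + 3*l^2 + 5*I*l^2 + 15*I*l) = l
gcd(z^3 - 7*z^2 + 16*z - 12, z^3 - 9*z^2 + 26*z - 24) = z^2 - 5*z + 6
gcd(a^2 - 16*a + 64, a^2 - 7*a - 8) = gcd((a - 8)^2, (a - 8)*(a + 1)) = a - 8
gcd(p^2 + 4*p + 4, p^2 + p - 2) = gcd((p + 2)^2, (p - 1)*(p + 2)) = p + 2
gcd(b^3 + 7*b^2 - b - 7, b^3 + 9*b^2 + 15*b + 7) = b^2 + 8*b + 7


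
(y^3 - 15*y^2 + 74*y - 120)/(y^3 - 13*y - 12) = (y^2 - 11*y + 30)/(y^2 + 4*y + 3)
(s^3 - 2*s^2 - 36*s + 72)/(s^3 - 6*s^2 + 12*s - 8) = (s^2 - 36)/(s^2 - 4*s + 4)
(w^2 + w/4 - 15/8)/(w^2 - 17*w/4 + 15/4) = (w + 3/2)/(w - 3)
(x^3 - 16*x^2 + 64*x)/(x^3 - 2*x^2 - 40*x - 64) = x*(x - 8)/(x^2 + 6*x + 8)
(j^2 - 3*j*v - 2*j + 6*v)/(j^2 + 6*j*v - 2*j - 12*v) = (j - 3*v)/(j + 6*v)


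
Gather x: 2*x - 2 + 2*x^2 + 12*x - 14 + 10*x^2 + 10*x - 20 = 12*x^2 + 24*x - 36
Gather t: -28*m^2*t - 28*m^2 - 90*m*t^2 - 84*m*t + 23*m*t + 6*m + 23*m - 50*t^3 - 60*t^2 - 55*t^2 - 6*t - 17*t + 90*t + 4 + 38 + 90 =-28*m^2 + 29*m - 50*t^3 + t^2*(-90*m - 115) + t*(-28*m^2 - 61*m + 67) + 132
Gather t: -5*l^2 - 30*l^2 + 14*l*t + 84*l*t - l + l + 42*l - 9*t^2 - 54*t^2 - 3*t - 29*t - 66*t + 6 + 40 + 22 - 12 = -35*l^2 + 42*l - 63*t^2 + t*(98*l - 98) + 56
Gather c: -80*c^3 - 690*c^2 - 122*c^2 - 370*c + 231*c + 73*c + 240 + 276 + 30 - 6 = -80*c^3 - 812*c^2 - 66*c + 540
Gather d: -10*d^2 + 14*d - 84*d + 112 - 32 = -10*d^2 - 70*d + 80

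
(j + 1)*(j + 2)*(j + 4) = j^3 + 7*j^2 + 14*j + 8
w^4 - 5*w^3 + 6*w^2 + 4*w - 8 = (w - 2)^3*(w + 1)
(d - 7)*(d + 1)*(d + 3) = d^3 - 3*d^2 - 25*d - 21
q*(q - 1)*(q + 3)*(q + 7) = q^4 + 9*q^3 + 11*q^2 - 21*q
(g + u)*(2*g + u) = 2*g^2 + 3*g*u + u^2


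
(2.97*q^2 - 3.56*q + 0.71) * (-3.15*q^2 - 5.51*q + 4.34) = -9.3555*q^4 - 5.1507*q^3 + 30.2689*q^2 - 19.3625*q + 3.0814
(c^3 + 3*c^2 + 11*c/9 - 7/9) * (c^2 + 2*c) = c^5 + 5*c^4 + 65*c^3/9 + 5*c^2/3 - 14*c/9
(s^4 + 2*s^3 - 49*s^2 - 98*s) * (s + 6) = s^5 + 8*s^4 - 37*s^3 - 392*s^2 - 588*s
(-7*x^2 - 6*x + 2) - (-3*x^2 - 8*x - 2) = -4*x^2 + 2*x + 4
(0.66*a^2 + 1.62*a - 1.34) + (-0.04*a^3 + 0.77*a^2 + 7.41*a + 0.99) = -0.04*a^3 + 1.43*a^2 + 9.03*a - 0.35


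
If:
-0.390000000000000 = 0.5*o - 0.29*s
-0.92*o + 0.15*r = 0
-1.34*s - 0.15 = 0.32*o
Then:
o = -0.74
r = -4.55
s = 0.07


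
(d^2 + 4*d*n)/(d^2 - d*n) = (d + 4*n)/(d - n)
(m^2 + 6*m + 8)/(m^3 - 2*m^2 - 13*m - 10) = (m + 4)/(m^2 - 4*m - 5)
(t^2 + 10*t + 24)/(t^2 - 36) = (t + 4)/(t - 6)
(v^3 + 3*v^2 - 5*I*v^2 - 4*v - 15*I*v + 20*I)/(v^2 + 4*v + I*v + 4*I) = (v^2 - v*(1 + 5*I) + 5*I)/(v + I)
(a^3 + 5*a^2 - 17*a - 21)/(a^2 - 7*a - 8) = (a^2 + 4*a - 21)/(a - 8)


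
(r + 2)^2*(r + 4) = r^3 + 8*r^2 + 20*r + 16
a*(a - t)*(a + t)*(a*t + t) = a^4*t + a^3*t - a^2*t^3 - a*t^3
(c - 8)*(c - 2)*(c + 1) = c^3 - 9*c^2 + 6*c + 16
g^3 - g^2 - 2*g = g*(g - 2)*(g + 1)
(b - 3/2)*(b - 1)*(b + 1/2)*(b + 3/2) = b^4 - b^3/2 - 11*b^2/4 + 9*b/8 + 9/8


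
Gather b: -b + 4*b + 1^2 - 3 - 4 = 3*b - 6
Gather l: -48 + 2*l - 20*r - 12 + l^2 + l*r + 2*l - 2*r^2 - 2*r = l^2 + l*(r + 4) - 2*r^2 - 22*r - 60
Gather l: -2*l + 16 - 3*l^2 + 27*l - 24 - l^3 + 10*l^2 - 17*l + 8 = -l^3 + 7*l^2 + 8*l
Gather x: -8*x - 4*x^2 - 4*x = -4*x^2 - 12*x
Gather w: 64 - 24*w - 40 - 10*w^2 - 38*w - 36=-10*w^2 - 62*w - 12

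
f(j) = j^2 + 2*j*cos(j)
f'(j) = -2*j*sin(j) + 2*j + 2*cos(j)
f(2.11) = 2.29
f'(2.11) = -0.43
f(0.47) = 1.06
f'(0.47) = 2.30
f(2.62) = 2.32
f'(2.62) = 0.90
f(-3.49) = 18.74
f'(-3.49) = -6.48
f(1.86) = 2.40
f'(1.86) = -0.42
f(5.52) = 38.45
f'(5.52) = 20.12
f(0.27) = 0.59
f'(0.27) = 2.32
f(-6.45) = 28.88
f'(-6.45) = -13.07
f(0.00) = 0.00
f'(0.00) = 2.00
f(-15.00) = 247.79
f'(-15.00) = -51.03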